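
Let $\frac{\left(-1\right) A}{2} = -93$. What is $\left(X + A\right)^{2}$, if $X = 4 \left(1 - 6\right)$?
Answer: $27556$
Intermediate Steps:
$A = 186$ ($A = \left(-2\right) \left(-93\right) = 186$)
$X = -20$ ($X = 4 \left(-5\right) = -20$)
$\left(X + A\right)^{2} = \left(-20 + 186\right)^{2} = 166^{2} = 27556$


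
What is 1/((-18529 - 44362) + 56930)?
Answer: -1/5961 ≈ -0.00016776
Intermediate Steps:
1/((-18529 - 44362) + 56930) = 1/(-62891 + 56930) = 1/(-5961) = -1/5961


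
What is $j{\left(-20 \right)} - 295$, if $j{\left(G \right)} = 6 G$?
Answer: $-415$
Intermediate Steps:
$j{\left(-20 \right)} - 295 = 6 \left(-20\right) - 295 = -120 - 295 = -415$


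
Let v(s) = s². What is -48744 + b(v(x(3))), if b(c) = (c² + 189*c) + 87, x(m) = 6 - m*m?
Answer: -46875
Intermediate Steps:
x(m) = 6 - m²
b(c) = 87 + c² + 189*c
-48744 + b(v(x(3))) = -48744 + (87 + ((6 - 1*3²)²)² + 189*(6 - 1*3²)²) = -48744 + (87 + ((6 - 1*9)²)² + 189*(6 - 1*9)²) = -48744 + (87 + ((6 - 9)²)² + 189*(6 - 9)²) = -48744 + (87 + ((-3)²)² + 189*(-3)²) = -48744 + (87 + 9² + 189*9) = -48744 + (87 + 81 + 1701) = -48744 + 1869 = -46875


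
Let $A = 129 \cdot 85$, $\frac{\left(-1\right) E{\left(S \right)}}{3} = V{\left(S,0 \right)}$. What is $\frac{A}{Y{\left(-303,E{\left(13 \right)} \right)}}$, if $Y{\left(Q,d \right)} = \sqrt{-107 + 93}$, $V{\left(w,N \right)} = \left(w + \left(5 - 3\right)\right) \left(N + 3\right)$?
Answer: $- \frac{10965 i \sqrt{14}}{14} \approx - 2930.5 i$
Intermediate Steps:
$V{\left(w,N \right)} = \left(2 + w\right) \left(3 + N\right)$ ($V{\left(w,N \right)} = \left(w + 2\right) \left(3 + N\right) = \left(2 + w\right) \left(3 + N\right)$)
$E{\left(S \right)} = -18 - 9 S$ ($E{\left(S \right)} = - 3 \left(6 + 2 \cdot 0 + 3 S + 0 S\right) = - 3 \left(6 + 0 + 3 S + 0\right) = - 3 \left(6 + 3 S\right) = -18 - 9 S$)
$A = 10965$
$Y{\left(Q,d \right)} = i \sqrt{14}$ ($Y{\left(Q,d \right)} = \sqrt{-14} = i \sqrt{14}$)
$\frac{A}{Y{\left(-303,E{\left(13 \right)} \right)}} = \frac{10965}{i \sqrt{14}} = 10965 \left(- \frac{i \sqrt{14}}{14}\right) = - \frac{10965 i \sqrt{14}}{14}$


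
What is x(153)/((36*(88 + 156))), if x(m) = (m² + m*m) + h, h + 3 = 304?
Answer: 47119/8784 ≈ 5.3642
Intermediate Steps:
h = 301 (h = -3 + 304 = 301)
x(m) = 301 + 2*m² (x(m) = (m² + m*m) + 301 = (m² + m²) + 301 = 2*m² + 301 = 301 + 2*m²)
x(153)/((36*(88 + 156))) = (301 + 2*153²)/((36*(88 + 156))) = (301 + 2*23409)/((36*244)) = (301 + 46818)/8784 = 47119*(1/8784) = 47119/8784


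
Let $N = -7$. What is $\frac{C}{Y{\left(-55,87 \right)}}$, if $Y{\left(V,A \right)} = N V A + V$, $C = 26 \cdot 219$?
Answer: $\frac{2847}{16720} \approx 0.17028$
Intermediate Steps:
$C = 5694$
$Y{\left(V,A \right)} = V - 7 A V$ ($Y{\left(V,A \right)} = - 7 V A + V = - 7 A V + V = V - 7 A V$)
$\frac{C}{Y{\left(-55,87 \right)}} = \frac{5694}{\left(-55\right) \left(1 - 609\right)} = \frac{5694}{\left(-55\right) \left(-608\right)} = \frac{5694}{33440} = 5694 \cdot \frac{1}{33440} = \frac{2847}{16720}$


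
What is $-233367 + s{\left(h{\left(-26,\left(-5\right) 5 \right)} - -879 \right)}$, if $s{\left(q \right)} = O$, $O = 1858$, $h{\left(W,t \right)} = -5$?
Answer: $-231509$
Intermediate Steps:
$s{\left(q \right)} = 1858$
$-233367 + s{\left(h{\left(-26,\left(-5\right) 5 \right)} - -879 \right)} = -233367 + 1858 = -231509$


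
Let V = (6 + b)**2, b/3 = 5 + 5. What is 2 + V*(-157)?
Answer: -203470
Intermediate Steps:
b = 30 (b = 3*(5 + 5) = 3*10 = 30)
V = 1296 (V = (6 + 30)**2 = 36**2 = 1296)
2 + V*(-157) = 2 + 1296*(-157) = 2 - 203472 = -203470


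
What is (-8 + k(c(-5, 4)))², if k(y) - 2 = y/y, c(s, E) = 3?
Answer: 25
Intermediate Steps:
k(y) = 3 (k(y) = 2 + y/y = 2 + 1 = 3)
(-8 + k(c(-5, 4)))² = (-8 + 3)² = (-5)² = 25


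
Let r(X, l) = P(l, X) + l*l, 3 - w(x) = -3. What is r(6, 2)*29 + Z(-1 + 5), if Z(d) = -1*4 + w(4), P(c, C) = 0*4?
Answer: 118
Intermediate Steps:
w(x) = 6 (w(x) = 3 - 1*(-3) = 3 + 3 = 6)
P(c, C) = 0
r(X, l) = l**2 (r(X, l) = 0 + l*l = 0 + l**2 = l**2)
Z(d) = 2 (Z(d) = -1*4 + 6 = -4 + 6 = 2)
r(6, 2)*29 + Z(-1 + 5) = 2**2*29 + 2 = 4*29 + 2 = 116 + 2 = 118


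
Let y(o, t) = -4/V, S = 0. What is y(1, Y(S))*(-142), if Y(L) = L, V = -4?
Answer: -142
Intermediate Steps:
y(o, t) = 1 (y(o, t) = -4/(-4) = -4*(-¼) = 1)
y(1, Y(S))*(-142) = 1*(-142) = -142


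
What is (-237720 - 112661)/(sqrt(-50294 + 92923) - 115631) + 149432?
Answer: 1998018908923235/13370485532 + 350381*sqrt(42629)/13370485532 ≈ 1.4944e+5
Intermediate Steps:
(-237720 - 112661)/(sqrt(-50294 + 92923) - 115631) + 149432 = -350381/(sqrt(42629) - 115631) + 149432 = -350381/(-115631 + sqrt(42629)) + 149432 = 149432 - 350381/(-115631 + sqrt(42629))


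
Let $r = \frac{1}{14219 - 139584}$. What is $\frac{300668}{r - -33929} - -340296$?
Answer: $\frac{361872455123171}{1063377271} \approx 3.4031 \cdot 10^{5}$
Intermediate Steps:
$r = - \frac{1}{125365}$ ($r = \frac{1}{14219 - 139584} = \frac{1}{-125365} = - \frac{1}{125365} \approx -7.9767 \cdot 10^{-6}$)
$\frac{300668}{r - -33929} - -340296 = \frac{300668}{- \frac{1}{125365} - -33929} - -340296 = \frac{300668}{- \frac{1}{125365} + 33929} + 340296 = \frac{300668}{\frac{4253509084}{125365}} + 340296 = 300668 \cdot \frac{125365}{4253509084} + 340296 = \frac{9423310955}{1063377271} + 340296 = \frac{361872455123171}{1063377271}$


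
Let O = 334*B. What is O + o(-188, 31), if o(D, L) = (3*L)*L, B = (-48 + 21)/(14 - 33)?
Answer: 63795/19 ≈ 3357.6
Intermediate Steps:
B = 27/19 (B = -27/(-19) = -27*(-1/19) = 27/19 ≈ 1.4211)
O = 9018/19 (O = 334*(27/19) = 9018/19 ≈ 474.63)
o(D, L) = 3*L²
O + o(-188, 31) = 9018/19 + 3*31² = 9018/19 + 3*961 = 9018/19 + 2883 = 63795/19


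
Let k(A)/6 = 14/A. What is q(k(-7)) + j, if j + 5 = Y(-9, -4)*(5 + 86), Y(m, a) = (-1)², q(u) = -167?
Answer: -81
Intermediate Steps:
k(A) = 84/A (k(A) = 6*(14/A) = 84/A)
Y(m, a) = 1
j = 86 (j = -5 + 1*(5 + 86) = -5 + 1*91 = -5 + 91 = 86)
q(k(-7)) + j = -167 + 86 = -81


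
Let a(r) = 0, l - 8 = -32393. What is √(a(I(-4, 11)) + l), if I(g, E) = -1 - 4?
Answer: I*√32385 ≈ 179.96*I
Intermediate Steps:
l = -32385 (l = 8 - 32393 = -32385)
I(g, E) = -5
√(a(I(-4, 11)) + l) = √(0 - 32385) = √(-32385) = I*√32385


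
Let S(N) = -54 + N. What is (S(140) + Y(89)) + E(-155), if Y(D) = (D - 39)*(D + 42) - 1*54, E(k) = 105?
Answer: 6687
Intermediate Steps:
Y(D) = -54 + (-39 + D)*(42 + D) (Y(D) = (-39 + D)*(42 + D) - 54 = -54 + (-39 + D)*(42 + D))
(S(140) + Y(89)) + E(-155) = ((-54 + 140) + (-1692 + 89**2 + 3*89)) + 105 = (86 + (-1692 + 7921 + 267)) + 105 = (86 + 6496) + 105 = 6582 + 105 = 6687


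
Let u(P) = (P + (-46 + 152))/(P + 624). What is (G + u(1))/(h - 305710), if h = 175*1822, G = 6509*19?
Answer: 38647241/4106250 ≈ 9.4118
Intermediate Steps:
u(P) = (106 + P)/(624 + P) (u(P) = (P + 106)/(624 + P) = (106 + P)/(624 + P))
G = 123671
h = 318850
(G + u(1))/(h - 305710) = (123671 + (106 + 1)/(624 + 1))/(318850 - 305710) = (123671 + 107/625)/13140 = (123671 + (1/625)*107)*(1/13140) = (123671 + 107/625)*(1/13140) = (77294482/625)*(1/13140) = 38647241/4106250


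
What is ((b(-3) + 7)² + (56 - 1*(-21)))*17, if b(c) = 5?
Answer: 3757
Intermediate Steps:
((b(-3) + 7)² + (56 - 1*(-21)))*17 = ((5 + 7)² + (56 - 1*(-21)))*17 = (12² + (56 + 21))*17 = (144 + 77)*17 = 221*17 = 3757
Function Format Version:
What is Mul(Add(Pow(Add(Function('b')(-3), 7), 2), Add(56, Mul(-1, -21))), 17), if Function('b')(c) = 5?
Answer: 3757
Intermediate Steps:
Mul(Add(Pow(Add(Function('b')(-3), 7), 2), Add(56, Mul(-1, -21))), 17) = Mul(Add(Pow(Add(5, 7), 2), Add(56, Mul(-1, -21))), 17) = Mul(Add(Pow(12, 2), Add(56, 21)), 17) = Mul(Add(144, 77), 17) = Mul(221, 17) = 3757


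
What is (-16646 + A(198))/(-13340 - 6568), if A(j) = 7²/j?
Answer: 470837/563112 ≈ 0.83613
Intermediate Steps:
A(j) = 49/j
(-16646 + A(198))/(-13340 - 6568) = (-16646 + 49/198)/(-13340 - 6568) = (-16646 + 49*(1/198))/(-19908) = (-16646 + 49/198)*(-1/19908) = -3295859/198*(-1/19908) = 470837/563112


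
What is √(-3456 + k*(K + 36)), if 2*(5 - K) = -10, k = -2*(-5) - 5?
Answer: I*√3226 ≈ 56.798*I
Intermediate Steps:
k = 5 (k = 10 - 5 = 5)
K = 10 (K = 5 - ½*(-10) = 5 + 5 = 10)
√(-3456 + k*(K + 36)) = √(-3456 + 5*(10 + 36)) = √(-3456 + 5*46) = √(-3456 + 230) = √(-3226) = I*√3226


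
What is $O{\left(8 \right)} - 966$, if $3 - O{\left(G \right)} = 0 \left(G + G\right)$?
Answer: $-963$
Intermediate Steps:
$O{\left(G \right)} = 3$ ($O{\left(G \right)} = 3 - 0 \left(G + G\right) = 3 - 0 \cdot 2 G = 3 - 0 = 3 + 0 = 3$)
$O{\left(8 \right)} - 966 = 3 - 966 = -963$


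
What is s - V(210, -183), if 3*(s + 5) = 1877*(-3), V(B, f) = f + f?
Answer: -1516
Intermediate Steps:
V(B, f) = 2*f
s = -1882 (s = -5 + (1877*(-3))/3 = -5 + (⅓)*(-5631) = -5 - 1877 = -1882)
s - V(210, -183) = -1882 - 2*(-183) = -1882 - 1*(-366) = -1882 + 366 = -1516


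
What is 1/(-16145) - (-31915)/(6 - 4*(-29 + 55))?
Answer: -515267773/1582210 ≈ -325.66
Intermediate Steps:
1/(-16145) - (-31915)/(6 - 4*(-29 + 55)) = -1/16145 - (-31915)/(6 - 4*26) = -1/16145 - (-31915)/(6 - 104) = -1/16145 - (-31915)/(-98) = -1/16145 - (-31915)*(-1)/98 = -1/16145 - 1*31915/98 = -1/16145 - 31915/98 = -515267773/1582210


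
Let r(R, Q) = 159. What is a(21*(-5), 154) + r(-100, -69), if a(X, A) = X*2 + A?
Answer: 103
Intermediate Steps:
a(X, A) = A + 2*X (a(X, A) = 2*X + A = A + 2*X)
a(21*(-5), 154) + r(-100, -69) = (154 + 2*(21*(-5))) + 159 = (154 + 2*(-105)) + 159 = (154 - 210) + 159 = -56 + 159 = 103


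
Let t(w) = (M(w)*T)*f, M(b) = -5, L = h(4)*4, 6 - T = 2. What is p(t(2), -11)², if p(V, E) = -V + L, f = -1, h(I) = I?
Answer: 16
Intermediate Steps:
T = 4 (T = 6 - 1*2 = 6 - 2 = 4)
L = 16 (L = 4*4 = 16)
t(w) = 20 (t(w) = -5*4*(-1) = -20*(-1) = 20)
p(V, E) = 16 - V (p(V, E) = -V + 16 = 16 - V)
p(t(2), -11)² = (16 - 1*20)² = (16 - 20)² = (-4)² = 16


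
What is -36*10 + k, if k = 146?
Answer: -214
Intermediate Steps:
-36*10 + k = -36*10 + 146 = -360 + 146 = -214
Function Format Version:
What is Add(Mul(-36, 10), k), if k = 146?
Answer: -214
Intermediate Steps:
Add(Mul(-36, 10), k) = Add(Mul(-36, 10), 146) = Add(-360, 146) = -214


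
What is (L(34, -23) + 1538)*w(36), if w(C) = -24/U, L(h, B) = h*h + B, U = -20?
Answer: 16026/5 ≈ 3205.2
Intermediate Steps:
L(h, B) = B + h² (L(h, B) = h² + B = B + h²)
w(C) = 6/5 (w(C) = -24/(-20) = -24*(-1/20) = 6/5)
(L(34, -23) + 1538)*w(36) = ((-23 + 34²) + 1538)*(6/5) = ((-23 + 1156) + 1538)*(6/5) = (1133 + 1538)*(6/5) = 2671*(6/5) = 16026/5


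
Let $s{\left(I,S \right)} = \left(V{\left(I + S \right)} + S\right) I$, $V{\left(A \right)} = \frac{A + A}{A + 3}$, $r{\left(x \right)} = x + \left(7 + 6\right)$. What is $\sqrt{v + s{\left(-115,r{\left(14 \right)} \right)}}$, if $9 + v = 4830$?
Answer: $\frac{2 \sqrt{106777}}{17} \approx 38.443$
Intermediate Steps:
$v = 4821$ ($v = -9 + 4830 = 4821$)
$r{\left(x \right)} = 13 + x$ ($r{\left(x \right)} = x + 13 = 13 + x$)
$V{\left(A \right)} = \frac{2 A}{3 + A}$
$s{\left(I,S \right)} = I \left(S + \frac{2 \left(I + S\right)}{3 + I + S}\right)$ ($s{\left(I,S \right)} = \left(\frac{2 \left(I + S\right)}{3 + \left(I + S\right)} + S\right) I = \left(\frac{2 \left(I + S\right)}{3 + I + S} + S\right) I = \left(S + \frac{2 \left(I + S\right)}{3 + I + S}\right) I = I \left(S + \frac{2 \left(I + S\right)}{3 + I + S}\right)$)
$\sqrt{v + s{\left(-115,r{\left(14 \right)} \right)}} = \sqrt{4821 - \frac{115 \left(2 \left(-115\right) + 2 \left(13 + 14\right) + \left(13 + 14\right) \left(3 - 115 + \left(13 + 14\right)\right)\right)}{3 - 115 + \left(13 + 14\right)}} = \sqrt{4821 - \frac{115 \left(-230 + 2 \cdot 27 + 27 \left(3 - 115 + 27\right)\right)}{3 - 115 + 27}} = \sqrt{4821 - \frac{115 \left(-230 + 54 + 27 \left(-85\right)\right)}{-85}} = \sqrt{4821 - - \frac{23 \left(-230 + 54 - 2295\right)}{17}} = \sqrt{4821 - \left(- \frac{23}{17}\right) \left(-2471\right)} = \sqrt{4821 - \frac{56833}{17}} = \sqrt{\frac{25124}{17}} = \frac{2 \sqrt{106777}}{17}$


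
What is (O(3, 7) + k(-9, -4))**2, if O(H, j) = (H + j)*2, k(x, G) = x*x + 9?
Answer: 12100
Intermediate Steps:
k(x, G) = 9 + x**2 (k(x, G) = x**2 + 9 = 9 + x**2)
O(H, j) = 2*H + 2*j
(O(3, 7) + k(-9, -4))**2 = ((2*3 + 2*7) + (9 + (-9)**2))**2 = ((6 + 14) + (9 + 81))**2 = (20 + 90)**2 = 110**2 = 12100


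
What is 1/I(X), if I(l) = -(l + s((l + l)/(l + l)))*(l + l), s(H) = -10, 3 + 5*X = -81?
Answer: -25/22512 ≈ -0.0011105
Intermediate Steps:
X = -84/5 (X = -⅗ + (⅕)*(-81) = -⅗ - 81/5 = -84/5 ≈ -16.800)
I(l) = -2*l*(-10 + l) (I(l) = -(l - 10)*(l + l) = -(-10 + l)*2*l = -2*l*(-10 + l))
1/I(X) = 1/(2*(-84/5)*(10 - 1*(-84/5))) = 1/(2*(-84/5)*(10 + 84/5)) = 1/(2*(-84/5)*(134/5)) = 1/(-22512/25) = -25/22512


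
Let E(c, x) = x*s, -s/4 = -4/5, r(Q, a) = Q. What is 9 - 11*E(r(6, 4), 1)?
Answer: -131/5 ≈ -26.200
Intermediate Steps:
s = 16/5 (s = -(-16)/5 = -4*(-⅘) = 16/5 ≈ 3.2000)
E(c, x) = 16*x/5 (E(c, x) = x*(16/5) = 16*x/5)
9 - 11*E(r(6, 4), 1) = 9 - 176/5 = -131/5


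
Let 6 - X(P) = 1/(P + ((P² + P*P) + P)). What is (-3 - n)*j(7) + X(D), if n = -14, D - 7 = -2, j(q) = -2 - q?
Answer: -5581/60 ≈ -93.017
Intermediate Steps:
D = 5 (D = 7 - 2 = 5)
X(P) = 6 - 1/(2*P + 2*P²) (X(P) = 6 - 1/(P + ((P² + P*P) + P)) = 6 - 1/(P + ((P² + P²) + P)) = 6 - 1/(P + (2*P² + P)) = 6 - 1/(P + (P + 2*P²)) = 6 - 1/(2*P + 2*P²))
(-3 - n)*j(7) + X(D) = (-3 - 1*(-14))*(-2 - 1*7) + (½)*(-1 + 12*5 + 12*5²)/(5*(1 + 5)) = (-3 + 14)*(-2 - 7) + (½)*(⅕)*(-1 + 60 + 12*25)/6 = 11*(-9) + (½)*(⅕)*(⅙)*(-1 + 60 + 300) = -99 + (½)*(⅕)*(⅙)*359 = -99 + 359/60 = -5581/60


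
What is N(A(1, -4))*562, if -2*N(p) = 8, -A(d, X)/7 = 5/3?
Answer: -2248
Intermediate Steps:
A(d, X) = -35/3
N(p) = -4 (N(p) = -½*8 = -4)
N(A(1, -4))*562 = -4*562 = -2248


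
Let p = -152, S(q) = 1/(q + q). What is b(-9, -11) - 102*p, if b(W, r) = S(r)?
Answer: 341087/22 ≈ 15504.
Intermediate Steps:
S(q) = 1/(2*q)
b(W, r) = 1/(2*r)
b(-9, -11) - 102*p = (1/2)/(-11) - 102*(-152) = (1/2)*(-1/11) + 15504 = -1/22 + 15504 = 341087/22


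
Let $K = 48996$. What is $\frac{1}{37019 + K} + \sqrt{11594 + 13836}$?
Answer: $\frac{1}{86015} + \sqrt{25430} \approx 159.47$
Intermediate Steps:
$\frac{1}{37019 + K} + \sqrt{11594 + 13836} = \frac{1}{37019 + 48996} + \sqrt{11594 + 13836} = \frac{1}{86015} + \sqrt{25430}$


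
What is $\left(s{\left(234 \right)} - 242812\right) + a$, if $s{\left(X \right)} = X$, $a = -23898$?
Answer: $-266476$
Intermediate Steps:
$\left(s{\left(234 \right)} - 242812\right) + a = \left(234 - 242812\right) - 23898 = -242578 - 23898 = -266476$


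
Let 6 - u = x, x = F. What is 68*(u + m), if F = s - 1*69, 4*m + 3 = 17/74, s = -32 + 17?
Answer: 449395/74 ≈ 6072.9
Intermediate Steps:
s = -15
m = -205/296 (m = -¾ + (17/74)/4 = -¾ + (17*(1/74))/4 = -¾ + (¼)*(17/74) = -¾ + 17/296 = -205/296 ≈ -0.69257)
F = -84 (F = -15 - 1*69 = -15 - 69 = -84)
x = -84
u = 90 (u = 6 - 1*(-84) = 6 + 84 = 90)
68*(u + m) = 68*(90 - 205/296) = 68*(26435/296) = 449395/74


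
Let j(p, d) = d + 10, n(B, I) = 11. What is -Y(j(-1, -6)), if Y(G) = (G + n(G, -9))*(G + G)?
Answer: -120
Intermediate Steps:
j(p, d) = 10 + d
Y(G) = 2*G*(11 + G) (Y(G) = (G + 11)*(G + G) = (11 + G)*(2*G) = 2*G*(11 + G))
-Y(j(-1, -6)) = -2*(10 - 6)*(11 + (10 - 6)) = -2*4*(11 + 4) = -2*4*15 = -1*120 = -120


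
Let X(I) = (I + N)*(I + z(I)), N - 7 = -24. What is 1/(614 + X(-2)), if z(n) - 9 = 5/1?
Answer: 1/386 ≈ 0.0025907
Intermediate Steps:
z(n) = 14 (z(n) = 9 + 5/1 = 9 + 5*1 = 9 + 5 = 14)
N = -17 (N = 7 - 24 = -17)
X(I) = (-17 + I)*(14 + I) (X(I) = (I - 17)*(I + 14) = (-17 + I)*(14 + I))
1/(614 + X(-2)) = 1/(614 + (-238 + (-2)**2 - 3*(-2))) = 1/(614 + (-238 + 4 + 6)) = 1/(614 - 228) = 1/386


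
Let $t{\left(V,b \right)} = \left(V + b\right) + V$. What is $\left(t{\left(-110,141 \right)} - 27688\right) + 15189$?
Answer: $-12578$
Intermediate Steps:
$t{\left(V,b \right)} = b + 2 V$
$\left(t{\left(-110,141 \right)} - 27688\right) + 15189 = \left(\left(141 + 2 \left(-110\right)\right) - 27688\right) + 15189 = \left(\left(141 - 220\right) - 27688\right) + 15189 = \left(-79 - 27688\right) + 15189 = -27767 + 15189 = -12578$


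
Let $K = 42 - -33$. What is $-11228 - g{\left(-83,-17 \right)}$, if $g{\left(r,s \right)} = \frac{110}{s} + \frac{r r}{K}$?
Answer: $- \frac{14424563}{1275} \approx -11313.0$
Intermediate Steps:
$K = 75$ ($K = 42 + 33 = 75$)
$g{\left(r,s \right)} = \frac{110}{s} + \frac{r^{2}}{75}$ ($g{\left(r,s \right)} = \frac{110}{s} + \frac{r r}{75} = \frac{110}{s} + r^{2} \cdot \frac{1}{75} = \frac{110}{s} + \frac{r^{2}}{75}$)
$-11228 - g{\left(-83,-17 \right)} = -11228 - \left(\frac{110}{-17} + \frac{\left(-83\right)^{2}}{75}\right) = -11228 - \left(110 \left(- \frac{1}{17}\right) + \frac{1}{75} \cdot 6889\right) = -11228 - \left(- \frac{110}{17} + \frac{6889}{75}\right) = -11228 - \frac{108863}{1275} = - \frac{14424563}{1275}$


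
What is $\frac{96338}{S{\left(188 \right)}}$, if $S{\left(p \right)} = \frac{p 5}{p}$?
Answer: $\frac{96338}{5} \approx 19268.0$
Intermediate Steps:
$S{\left(p \right)} = 5$ ($S{\left(p \right)} = \frac{5 p}{p} = 5$)
$\frac{96338}{S{\left(188 \right)}} = \frac{96338}{5}$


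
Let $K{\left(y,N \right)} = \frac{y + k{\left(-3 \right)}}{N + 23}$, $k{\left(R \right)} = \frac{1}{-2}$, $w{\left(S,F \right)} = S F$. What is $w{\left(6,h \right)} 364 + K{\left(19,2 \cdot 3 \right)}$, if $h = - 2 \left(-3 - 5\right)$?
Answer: $\frac{2026789}{58} \approx 34945.0$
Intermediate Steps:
$h = 16$ ($h = \left(-2\right) \left(-8\right) = 16$)
$w{\left(S,F \right)} = F S$
$k{\left(R \right)} = - \frac{1}{2}$
$K{\left(y,N \right)} = \frac{- \frac{1}{2} + y}{23 + N}$ ($K{\left(y,N \right)} = \frac{y - \frac{1}{2}}{N + 23} = \frac{- \frac{1}{2} + y}{23 + N}$)
$w{\left(6,h \right)} 364 + K{\left(19,2 \cdot 3 \right)} = 16 \cdot 6 \cdot 364 + \frac{- \frac{1}{2} + 19}{23 + 2 \cdot 3} = 96 \cdot 364 + \frac{1}{23 + 6} \cdot \frac{37}{2} = 34944 + \frac{1}{29} \cdot \frac{37}{2} = 34944 + \frac{37}{58} = \frac{2026789}{58}$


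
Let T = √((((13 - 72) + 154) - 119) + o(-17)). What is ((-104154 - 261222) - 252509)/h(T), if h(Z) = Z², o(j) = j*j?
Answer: -123577/53 ≈ -2331.6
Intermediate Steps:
o(j) = j²
T = √265 (T = √((((13 - 72) + 154) - 119) + (-17)²) = √(((-59 + 154) - 119) + 289) = √((95 - 119) + 289) = √(-24 + 289) = √265 ≈ 16.279)
((-104154 - 261222) - 252509)/h(T) = ((-104154 - 261222) - 252509)/((√265)²) = (-365376 - 252509)/265 = -617885*1/265 = -123577/53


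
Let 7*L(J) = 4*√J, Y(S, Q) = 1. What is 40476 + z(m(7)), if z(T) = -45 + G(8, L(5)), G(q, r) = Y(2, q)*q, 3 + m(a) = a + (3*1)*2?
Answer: 40439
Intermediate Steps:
m(a) = 3 + a (m(a) = -3 + (a + (3*1)*2) = -3 + (a + 3*2) = -3 + (a + 6) = -3 + (6 + a) = 3 + a)
L(J) = 4*√J/7 (L(J) = (4*√J)/7 = 4*√J/7)
G(q, r) = q (G(q, r) = 1*q = q)
z(T) = -37 (z(T) = -45 + 8 = -37)
40476 + z(m(7)) = 40476 - 37 = 40439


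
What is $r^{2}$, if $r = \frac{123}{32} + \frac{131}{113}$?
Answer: $\frac{327284281}{13075456} \approx 25.03$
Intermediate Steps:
$r = \frac{18091}{3616}$ ($r = 123 \cdot \frac{1}{32} + 131 \cdot \frac{1}{113} = \frac{123}{32} + \frac{131}{113} = \frac{18091}{3616} \approx 5.003$)
$r^{2} = \left(\frac{18091}{3616}\right)^{2} = \frac{327284281}{13075456}$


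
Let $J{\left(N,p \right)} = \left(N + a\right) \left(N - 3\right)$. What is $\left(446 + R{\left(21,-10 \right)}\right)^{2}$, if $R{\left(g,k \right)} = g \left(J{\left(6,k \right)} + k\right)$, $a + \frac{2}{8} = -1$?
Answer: $\frac{4583881}{16} \approx 2.8649 \cdot 10^{5}$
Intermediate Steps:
$a = - \frac{5}{4}$ ($a = - \frac{1}{4} - 1 = - \frac{5}{4} \approx -1.25$)
$J{\left(N,p \right)} = \left(-3 + N\right) \left(- \frac{5}{4} + N\right)$ ($J{\left(N,p \right)} = \left(N - \frac{5}{4}\right) \left(N - 3\right) = \left(- \frac{5}{4} + N\right) \left(-3 + N\right) = \left(-3 + N\right) \left(- \frac{5}{4} + N\right)$)
$R{\left(g,k \right)} = g \left(\frac{57}{4} + k\right)$ ($R{\left(g,k \right)} = g \left(\left(\frac{15}{4} + 6^{2} - \frac{51}{2}\right) + k\right) = g \left(\left(\frac{15}{4} + 36 - \frac{51}{2}\right) + k\right) = g \left(\frac{57}{4} + k\right)$)
$\left(446 + R{\left(21,-10 \right)}\right)^{2} = \left(446 + \frac{1}{4} \cdot 21 \left(57 + 4 \left(-10\right)\right)\right)^{2} = \left(446 + \frac{1}{4} \cdot 21 \left(57 - 40\right)\right)^{2} = \left(446 + \frac{1}{4} \cdot 21 \cdot 17\right)^{2} = \left(446 + \frac{357}{4}\right)^{2} = \left(\frac{2141}{4}\right)^{2} = \frac{4583881}{16}$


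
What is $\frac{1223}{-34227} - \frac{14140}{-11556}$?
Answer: $\frac{13051022}{10986867} \approx 1.1879$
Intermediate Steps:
$\frac{1223}{-34227} - \frac{14140}{-11556} = 1223 \left(- \frac{1}{34227}\right) - - \frac{3535}{2889} = - \frac{1223}{34227} + \frac{3535}{2889} = \frac{13051022}{10986867}$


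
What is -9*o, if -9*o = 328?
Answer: 328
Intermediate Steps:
o = -328/9 (o = -⅑*328 = -328/9 ≈ -36.444)
-9*o = -9*(-328/9) = 328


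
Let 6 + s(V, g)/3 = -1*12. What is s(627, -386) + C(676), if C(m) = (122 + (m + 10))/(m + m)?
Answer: -9025/169 ≈ -53.402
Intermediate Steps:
s(V, g) = -54 (s(V, g) = -18 + 3*(-1*12) = -18 + 3*(-12) = -18 - 36 = -54)
C(m) = (132 + m)/(2*m) (C(m) = (122 + (10 + m))/((2*m)) = (132 + m)*(1/(2*m)) = (132 + m)/(2*m))
s(627, -386) + C(676) = -54 + (½)*(132 + 676)/676 = -54 + (½)*(1/676)*808 = -54 + 101/169 = -9025/169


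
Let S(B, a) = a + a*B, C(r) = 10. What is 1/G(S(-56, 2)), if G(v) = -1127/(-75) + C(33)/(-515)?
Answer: 7725/115931 ≈ 0.066634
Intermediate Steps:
S(B, a) = a + B*a
G(v) = 115931/7725 (G(v) = -1127/(-75) + 10/(-515) = -1127*(-1/75) + 10*(-1/515) = 1127/75 - 2/103 = 115931/7725)
1/G(S(-56, 2)) = 1/(115931/7725) = 7725/115931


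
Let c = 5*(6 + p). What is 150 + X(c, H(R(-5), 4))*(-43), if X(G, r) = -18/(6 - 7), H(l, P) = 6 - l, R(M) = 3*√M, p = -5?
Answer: -624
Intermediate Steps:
c = 5 (c = 5*(6 - 5) = 5*1 = 5)
X(G, r) = 18 (X(G, r) = -18/(-1) = -18*(-1) = 18)
150 + X(c, H(R(-5), 4))*(-43) = 150 + 18*(-43) = 150 - 774 = -624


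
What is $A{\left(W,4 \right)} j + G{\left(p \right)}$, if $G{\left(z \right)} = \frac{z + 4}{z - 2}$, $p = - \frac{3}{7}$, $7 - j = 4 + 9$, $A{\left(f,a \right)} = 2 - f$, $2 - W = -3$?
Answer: $\frac{281}{17} \approx 16.529$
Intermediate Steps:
$W = 5$ ($W = 2 - -3 = 2 + 3 = 5$)
$j = -6$ ($j = 7 - \left(4 + 9\right) = 7 - 13 = -6$)
$p = - \frac{3}{7}$ ($p = \left(-3\right) \frac{1}{7} = - \frac{3}{7} \approx -0.42857$)
$G{\left(z \right)} = \frac{4 + z}{-2 + z}$
$A{\left(W,4 \right)} j + G{\left(p \right)} = \left(2 - 5\right) \left(-6\right) + \frac{4 - \frac{3}{7}}{-2 - \frac{3}{7}} = \left(2 - 5\right) \left(-6\right) + \frac{1}{- \frac{17}{7}} \cdot \frac{25}{7} = \left(-3\right) \left(-6\right) - \frac{25}{17} = 18 - \frac{25}{17} = \frac{281}{17}$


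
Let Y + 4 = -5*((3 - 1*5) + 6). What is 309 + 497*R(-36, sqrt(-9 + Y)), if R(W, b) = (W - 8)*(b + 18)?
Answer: -393315 - 21868*I*sqrt(33) ≈ -3.9332e+5 - 1.2562e+5*I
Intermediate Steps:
Y = -24 (Y = -4 - 5*((3 - 1*5) + 6) = -4 - 5*((3 - 5) + 6) = -4 - 5*(-2 + 6) = -4 - 5*4 = -4 - 20 = -24)
R(W, b) = (-8 + W)*(18 + b)
309 + 497*R(-36, sqrt(-9 + Y)) = 309 + 497*(-144 - 8*sqrt(-9 - 24) + 18*(-36) - 36*sqrt(-9 - 24)) = 309 + 497*(-144 - 8*I*sqrt(33) - 648 - 36*I*sqrt(33)) = 309 + 497*(-792 - 44*I*sqrt(33)) = 309 + (-393624 - 21868*I*sqrt(33)) = -393315 - 21868*I*sqrt(33)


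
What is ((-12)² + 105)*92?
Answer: 22908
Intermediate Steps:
((-12)² + 105)*92 = (144 + 105)*92 = 249*92 = 22908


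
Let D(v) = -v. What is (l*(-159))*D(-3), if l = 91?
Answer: -43407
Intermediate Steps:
(l*(-159))*D(-3) = (91*(-159))*(-1*(-3)) = -14469*3 = -43407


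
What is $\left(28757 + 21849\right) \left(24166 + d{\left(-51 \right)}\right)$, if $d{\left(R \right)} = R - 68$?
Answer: $1216922482$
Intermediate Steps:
$d{\left(R \right)} = -68 + R$
$\left(28757 + 21849\right) \left(24166 + d{\left(-51 \right)}\right) = \left(28757 + 21849\right) \left(24166 - 119\right) = 50606 \left(24166 - 119\right) = 50606 \cdot 24047 = 1216922482$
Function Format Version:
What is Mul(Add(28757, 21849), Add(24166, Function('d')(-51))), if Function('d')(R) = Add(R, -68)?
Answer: 1216922482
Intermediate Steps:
Function('d')(R) = Add(-68, R)
Mul(Add(28757, 21849), Add(24166, Function('d')(-51))) = Mul(Add(28757, 21849), Add(24166, Add(-68, -51))) = Mul(50606, Add(24166, -119)) = Mul(50606, 24047) = 1216922482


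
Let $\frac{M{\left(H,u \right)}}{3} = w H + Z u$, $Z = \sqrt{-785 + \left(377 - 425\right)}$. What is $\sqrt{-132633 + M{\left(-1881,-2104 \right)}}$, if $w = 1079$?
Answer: $\sqrt{-6221430 - 44184 i \sqrt{17}} \approx 36.51 - 2494.5 i$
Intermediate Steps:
$Z = 7 i \sqrt{17}$ ($Z = \sqrt{-785 + \left(377 - 425\right)} = \sqrt{-785 - 48} = \sqrt{-833} = 7 i \sqrt{17} \approx 28.862 i$)
$M{\left(H,u \right)} = 3237 H + 21 i u \sqrt{17}$ ($M{\left(H,u \right)} = 3 \left(1079 H + 7 i \sqrt{17} u\right) = 3 \left(1079 H + 7 i u \sqrt{17}\right) = 3237 H + 21 i u \sqrt{17}$)
$\sqrt{-132633 + M{\left(-1881,-2104 \right)}} = \sqrt{-132633 + \left(3237 \left(-1881\right) + 21 i \left(-2104\right) \sqrt{17}\right)} = \sqrt{-132633 - \left(6088797 + 44184 i \sqrt{17}\right)} = \sqrt{-6221430 - 44184 i \sqrt{17}}$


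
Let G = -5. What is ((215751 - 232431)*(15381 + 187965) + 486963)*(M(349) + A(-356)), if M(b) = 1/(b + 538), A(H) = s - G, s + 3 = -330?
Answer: 986654940166395/887 ≈ 1.1124e+12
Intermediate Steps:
s = -333 (s = -3 - 330 = -333)
A(H) = -328 (A(H) = -333 - 1*(-5) = -333 + 5 = -328)
M(b) = 1/(538 + b)
((215751 - 232431)*(15381 + 187965) + 486963)*(M(349) + A(-356)) = ((215751 - 232431)*(15381 + 187965) + 486963)*(1/(538 + 349) - 328) = (-16680*203346 + 486963)*(1/887 - 328) = (-3391811280 + 486963)*(1/887 - 328) = -3391324317*(-290935/887) = 986654940166395/887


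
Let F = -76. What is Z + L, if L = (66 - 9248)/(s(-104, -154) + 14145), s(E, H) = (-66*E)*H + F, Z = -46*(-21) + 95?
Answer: 1106618389/1042987 ≈ 1061.0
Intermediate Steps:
Z = 1061 (Z = 966 + 95 = 1061)
s(E, H) = -76 - 66*E*H (s(E, H) = (-66*E)*H - 76 = -66*E*H - 76 = -76 - 66*E*H)
L = 9182/1042987 (L = (66 - 9248)/((-76 - 66*(-104)*(-154)) + 14145) = -9182/((-76 - 1057056) + 14145) = -9182/(-1057132 + 14145) = -9182/(-1042987) = -9182*(-1/1042987) = 9182/1042987 ≈ 0.0088036)
Z + L = 1061 + 9182/1042987 = 1106618389/1042987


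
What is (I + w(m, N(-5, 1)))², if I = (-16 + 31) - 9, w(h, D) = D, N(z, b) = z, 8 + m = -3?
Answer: 1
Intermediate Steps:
m = -11 (m = -8 - 3 = -11)
I = 6 (I = 15 - 9 = 6)
(I + w(m, N(-5, 1)))² = (6 - 5)² = 1² = 1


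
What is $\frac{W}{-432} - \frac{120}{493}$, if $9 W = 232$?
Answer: $- \frac{72617}{239598} \approx -0.30308$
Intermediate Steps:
$W = \frac{232}{9}$ ($W = \frac{1}{9} \cdot 232 = \frac{232}{9} \approx 25.778$)
$\frac{W}{-432} - \frac{120}{493} = \frac{232}{9 \left(-432\right)} - \frac{120}{493} = \frac{232}{9} \left(- \frac{1}{432}\right) - \frac{120}{493} = - \frac{29}{486} - \frac{120}{493} = - \frac{72617}{239598}$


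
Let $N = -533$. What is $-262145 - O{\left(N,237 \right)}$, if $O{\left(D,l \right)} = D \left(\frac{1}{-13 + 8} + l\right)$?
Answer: $- \frac{679653}{5} \approx -1.3593 \cdot 10^{5}$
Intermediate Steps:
$O{\left(D,l \right)} = D \left(- \frac{1}{5} + l\right)$ ($O{\left(D,l \right)} = D \left(\frac{1}{-5} + l\right) = D \left(- \frac{1}{5} + l\right)$)
$-262145 - O{\left(N,237 \right)} = -262145 - - 533 \left(- \frac{1}{5} + 237\right) = -262145 - \left(-533\right) \frac{1184}{5} = -262145 - - \frac{631072}{5} = -262145 + \frac{631072}{5} = - \frac{679653}{5}$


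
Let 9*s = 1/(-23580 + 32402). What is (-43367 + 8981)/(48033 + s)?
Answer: -2730179628/3813724135 ≈ -0.71588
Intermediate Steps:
s = 1/79398 (s = 1/(9*(-23580 + 32402)) = (⅑)/8822 = (⅑)*(1/8822) = 1/79398 ≈ 1.2595e-5)
(-43367 + 8981)/(48033 + s) = (-43367 + 8981)/(48033 + 1/79398) = -34386/3813724135/79398 = -34386*79398/3813724135 = -2730179628/3813724135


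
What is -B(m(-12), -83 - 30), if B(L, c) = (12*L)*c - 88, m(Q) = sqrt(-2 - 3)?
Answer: 88 + 1356*I*sqrt(5) ≈ 88.0 + 3032.1*I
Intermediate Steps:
m(Q) = I*sqrt(5) (m(Q) = sqrt(-5) = I*sqrt(5))
B(L, c) = -88 + 12*L*c (B(L, c) = 12*L*c - 88 = -88 + 12*L*c)
-B(m(-12), -83 - 30) = -(-88 + 12*(I*sqrt(5))*(-83 - 30)) = -(-88 + 12*(I*sqrt(5))*(-113)) = -(-88 - 1356*I*sqrt(5)) = 88 + 1356*I*sqrt(5)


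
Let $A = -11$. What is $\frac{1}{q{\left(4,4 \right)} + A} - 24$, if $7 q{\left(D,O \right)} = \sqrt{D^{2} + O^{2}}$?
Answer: $- \frac{142067}{5897} - \frac{28 \sqrt{2}}{5897} \approx -24.098$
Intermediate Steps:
$q{\left(D,O \right)} = \frac{\sqrt{D^{2} + O^{2}}}{7}$
$\frac{1}{q{\left(4,4 \right)} + A} - 24 = \frac{1}{\frac{\sqrt{4^{2} + 4^{2}}}{7} - 11} - 24 = \frac{1}{\frac{\sqrt{16 + 16}}{7} - 11} - 24 = \frac{1}{\frac{\sqrt{32}}{7} - 11} - 24 = \frac{1}{\frac{4 \sqrt{2}}{7} - 11} - 24 = \frac{1}{-11 + \frac{4 \sqrt{2}}{7}} - 24 = -24 + \frac{1}{-11 + \frac{4 \sqrt{2}}{7}}$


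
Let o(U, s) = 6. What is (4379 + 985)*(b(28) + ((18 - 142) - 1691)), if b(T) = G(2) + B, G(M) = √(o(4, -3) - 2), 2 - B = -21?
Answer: -9601560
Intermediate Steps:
B = 23 (B = 2 - 1*(-21) = 2 + 21 = 23)
G(M) = 2 (G(M) = √(6 - 2) = √4 = 2)
b(T) = 25 (b(T) = 2 + 23 = 25)
(4379 + 985)*(b(28) + ((18 - 142) - 1691)) = (4379 + 985)*(25 + ((18 - 142) - 1691)) = 5364*(25 + (-124 - 1691)) = 5364*(25 - 1815) = 5364*(-1790) = -9601560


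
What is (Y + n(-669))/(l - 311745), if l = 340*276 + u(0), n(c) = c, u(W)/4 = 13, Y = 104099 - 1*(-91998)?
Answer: -195428/217853 ≈ -0.89706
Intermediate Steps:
Y = 196097 (Y = 104099 + 91998 = 196097)
u(W) = 52 (u(W) = 4*13 = 52)
l = 93892 (l = 340*276 + 52 = 93840 + 52 = 93892)
(Y + n(-669))/(l - 311745) = (196097 - 669)/(93892 - 311745) = 195428/(-217853) = 195428*(-1/217853) = -195428/217853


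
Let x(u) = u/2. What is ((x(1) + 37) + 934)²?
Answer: 3775249/4 ≈ 9.4381e+5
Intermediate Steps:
x(u) = u/2 (x(u) = u*(½) = u/2)
((x(1) + 37) + 934)² = (((½)*1 + 37) + 934)² = ((½ + 37) + 934)² = (75/2 + 934)² = (1943/2)² = 3775249/4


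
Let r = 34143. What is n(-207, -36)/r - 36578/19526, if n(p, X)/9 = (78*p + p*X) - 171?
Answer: -467794094/111112703 ≈ -4.2101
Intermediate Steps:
n(p, X) = -1539 + 702*p + 9*X*p (n(p, X) = 9*((78*p + p*X) - 171) = 9*((78*p + X*p) - 171) = 9*(-171 + 78*p + X*p) = -1539 + 702*p + 9*X*p)
n(-207, -36)/r - 36578/19526 = (-1539 + 702*(-207) + 9*(-36)*(-207))/34143 - 36578/19526 = (-1539 - 145314 + 67068)*(1/34143) - 36578*1/19526 = -79785*1/34143 - 18289/9763 = -26595/11381 - 18289/9763 = -467794094/111112703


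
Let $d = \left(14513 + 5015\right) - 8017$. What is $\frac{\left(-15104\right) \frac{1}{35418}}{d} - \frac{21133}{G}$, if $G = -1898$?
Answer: $\frac{4307911769071}{386904071502} \approx 11.134$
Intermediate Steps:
$d = 11511$ ($d = 19528 - 8017 = 11511$)
$\frac{\left(-15104\right) \frac{1}{35418}}{d} - \frac{21133}{G} = \frac{\left(-15104\right) \frac{1}{35418}}{11511} - \frac{21133}{-1898} = \left(-15104\right) \frac{1}{35418} \cdot \frac{1}{11511} - - \frac{21133}{1898} = \left(- \frac{7552}{17709}\right) \frac{1}{11511} + \frac{21133}{1898} = - \frac{7552}{203848299} + \frac{21133}{1898} = \frac{4307911769071}{386904071502}$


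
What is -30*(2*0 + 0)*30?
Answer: 0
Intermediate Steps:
-30*(2*0 + 0)*30 = -30*(0 + 0)*30 = -30*0*30 = 0*30 = 0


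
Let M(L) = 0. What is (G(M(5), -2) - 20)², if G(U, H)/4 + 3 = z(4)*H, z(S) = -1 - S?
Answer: 64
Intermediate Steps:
G(U, H) = -12 - 20*H (G(U, H) = -12 + 4*((-1 - 1*4)*H) = -12 + 4*((-1 - 4)*H) = -12 + 4*(-5*H) = -12 - 20*H)
(G(M(5), -2) - 20)² = ((-12 - 20*(-2)) - 20)² = ((-12 + 40) - 20)² = (28 - 20)² = 8² = 64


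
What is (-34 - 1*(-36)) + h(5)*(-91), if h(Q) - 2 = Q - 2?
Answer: -453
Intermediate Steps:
h(Q) = Q (h(Q) = 2 + (Q - 2) = 2 + (-2 + Q) = Q)
(-34 - 1*(-36)) + h(5)*(-91) = (-34 - 1*(-36)) + 5*(-91) = (-34 + 36) - 455 = 2 - 455 = -453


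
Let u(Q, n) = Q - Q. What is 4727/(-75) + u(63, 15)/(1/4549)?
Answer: -4727/75 ≈ -63.027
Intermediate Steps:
u(Q, n) = 0
4727/(-75) + u(63, 15)/(1/4549) = 4727/(-75) + 0/(1/4549) = 4727*(-1/75) + 0/(1/4549) = -4727/75 + 0*4549 = -4727/75 + 0 = -4727/75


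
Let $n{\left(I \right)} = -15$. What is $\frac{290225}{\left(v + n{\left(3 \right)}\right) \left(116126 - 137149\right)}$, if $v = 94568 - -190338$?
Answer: $- \frac{290225}{5989263493} \approx -4.8458 \cdot 10^{-5}$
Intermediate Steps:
$v = 284906$ ($v = 94568 + 190338 = 284906$)
$\frac{290225}{\left(v + n{\left(3 \right)}\right) \left(116126 - 137149\right)} = \frac{290225}{\left(284906 - 15\right) \left(116126 - 137149\right)} = \frac{290225}{284891 \left(-21023\right)} = \frac{290225}{-5989263493} = 290225 \left(- \frac{1}{5989263493}\right) = - \frac{290225}{5989263493}$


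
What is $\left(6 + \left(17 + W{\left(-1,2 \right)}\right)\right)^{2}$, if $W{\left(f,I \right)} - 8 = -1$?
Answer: $900$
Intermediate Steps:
$W{\left(f,I \right)} = 7$ ($W{\left(f,I \right)} = 8 - 1 = 7$)
$\left(6 + \left(17 + W{\left(-1,2 \right)}\right)\right)^{2} = \left(6 + \left(17 + 7\right)\right)^{2} = \left(6 + 24\right)^{2} = 30^{2} = 900$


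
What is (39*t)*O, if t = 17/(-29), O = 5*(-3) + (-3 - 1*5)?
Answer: 15249/29 ≈ 525.83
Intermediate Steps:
O = -23 (O = -15 + (-3 - 5) = -15 - 8 = -23)
t = -17/29 (t = 17*(-1/29) = -17/29 ≈ -0.58621)
(39*t)*O = (39*(-17/29))*(-23) = -663/29*(-23) = 15249/29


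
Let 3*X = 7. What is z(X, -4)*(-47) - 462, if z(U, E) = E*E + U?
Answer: -3971/3 ≈ -1323.7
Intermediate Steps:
X = 7/3 (X = (1/3)*7 = 7/3 ≈ 2.3333)
z(U, E) = U + E**2 (z(U, E) = E**2 + U = U + E**2)
z(X, -4)*(-47) - 462 = (7/3 + (-4)**2)*(-47) - 462 = (7/3 + 16)*(-47) - 462 = (55/3)*(-47) - 462 = -2585/3 - 462 = -3971/3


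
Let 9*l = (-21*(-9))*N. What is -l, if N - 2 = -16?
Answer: 294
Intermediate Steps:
N = -14 (N = 2 - 16 = -14)
l = -294 (l = (-21*(-9)*(-14))/9 = (189*(-14))/9 = (⅑)*(-2646) = -294)
-l = -1*(-294) = 294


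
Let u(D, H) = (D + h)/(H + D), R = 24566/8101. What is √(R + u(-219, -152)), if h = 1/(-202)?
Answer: 17*√4620312365571658/607105142 ≈ 1.9034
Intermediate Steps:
R = 24566/8101 (R = 24566*(1/8101) = 24566/8101 ≈ 3.0325)
h = -1/202 ≈ -0.0049505
u(D, H) = (-1/202 + D)/(D + H) (u(D, H) = (D - 1/202)/(H + D) = (-1/202 + D)/(D + H))
√(R + u(-219, -152)) = √(24566/8101 + (-1/202 - 219)/(-219 - 152)) = √(24566/8101 - 44239/202/(-371)) = √(24566/8101 - 1/371*(-44239/202)) = √(24566/8101 + 44239/74942) = √(2199405311/607105142) = 17*√4620312365571658/607105142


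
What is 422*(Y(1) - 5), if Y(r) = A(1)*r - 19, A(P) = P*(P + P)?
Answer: -9284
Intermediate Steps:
A(P) = 2*P² (A(P) = P*(2*P) = 2*P²)
Y(r) = -19 + 2*r (Y(r) = (2*1²)*r - 19 = (2*1)*r - 19 = 2*r - 19 = -19 + 2*r)
422*(Y(1) - 5) = 422*((-19 + 2*1) - 5) = 422*((-19 + 2) - 5) = 422*(-17 - 5) = 422*(-22) = -9284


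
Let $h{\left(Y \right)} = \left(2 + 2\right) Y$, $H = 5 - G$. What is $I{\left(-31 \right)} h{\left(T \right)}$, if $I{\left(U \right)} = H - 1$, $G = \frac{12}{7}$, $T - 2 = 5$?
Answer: $64$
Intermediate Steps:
$T = 7$ ($T = 2 + 5 = 7$)
$G = \frac{12}{7}$ ($G = 12 \cdot \frac{1}{7} = \frac{12}{7} \approx 1.7143$)
$H = \frac{23}{7}$ ($H = 5 - \frac{12}{7} = \frac{23}{7} \approx 3.2857$)
$h{\left(Y \right)} = 4 Y$
$I{\left(U \right)} = \frac{16}{7}$ ($I{\left(U \right)} = \frac{23}{7} - 1 = \frac{16}{7}$)
$I{\left(-31 \right)} h{\left(T \right)} = \frac{16 \cdot 4 \cdot 7}{7} = \frac{16}{7} \cdot 28 = 64$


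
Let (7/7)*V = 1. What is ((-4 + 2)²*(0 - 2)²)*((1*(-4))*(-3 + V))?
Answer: 128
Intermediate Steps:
V = 1
((-4 + 2)²*(0 - 2)²)*((1*(-4))*(-3 + V)) = ((-4 + 2)²*(0 - 2)²)*((1*(-4))*(-3 + 1)) = ((-2)²*(-2)²)*(-4*(-2)) = (4*4)*8 = 16*8 = 128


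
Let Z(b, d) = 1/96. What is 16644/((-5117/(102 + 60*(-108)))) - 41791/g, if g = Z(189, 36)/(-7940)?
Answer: 163000973660712/5117 ≈ 3.1855e+10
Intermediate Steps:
Z(b, d) = 1/96
g = -1/762240 (g = (1/96)/(-7940) = (1/96)*(-1/7940) = -1/762240 ≈ -1.3119e-6)
16644/((-5117/(102 + 60*(-108)))) - 41791/g = 16644/((-5117/(102 + 60*(-108)))) - 41791/(-1/762240) = 16644/((-5117/(102 - 6480))) - 41791*(-762240) = 16644/((-5117/(-6378))) + 31854771840 = 16644/((-5117*(-1/6378))) + 31854771840 = 16644/(5117/6378) + 31854771840 = 16644*(6378/5117) + 31854771840 = 106155432/5117 + 31854771840 = 163000973660712/5117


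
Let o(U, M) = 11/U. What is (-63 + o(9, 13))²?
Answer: 309136/81 ≈ 3816.5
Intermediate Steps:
(-63 + o(9, 13))² = (-63 + 11/9)² = (-556/9)² = 309136/81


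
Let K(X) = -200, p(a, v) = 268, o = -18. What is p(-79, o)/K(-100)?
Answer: -67/50 ≈ -1.3400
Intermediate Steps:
p(-79, o)/K(-100) = 268/(-200) = 268*(-1/200) = -67/50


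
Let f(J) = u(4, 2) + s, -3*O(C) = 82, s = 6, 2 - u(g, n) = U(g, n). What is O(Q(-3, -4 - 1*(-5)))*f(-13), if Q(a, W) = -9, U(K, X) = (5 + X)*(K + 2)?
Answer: 2788/3 ≈ 929.33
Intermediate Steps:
U(K, X) = (2 + K)*(5 + X) (U(K, X) = (5 + X)*(2 + K) = (2 + K)*(5 + X))
u(g, n) = -8 - 5*g - 2*n - g*n (u(g, n) = 2 - (10 + 2*n + 5*g + g*n) = 2 + (-10 - 5*g - 2*n - g*n) = -8 - 5*g - 2*n - g*n)
O(C) = -82/3 (O(C) = -⅓*82 = -82/3)
f(J) = -34 (f(J) = (-8 - 5*4 - 2*2 - 1*4*2) + 6 = (-8 - 20 - 4 - 8) + 6 = -40 + 6 = -34)
O(Q(-3, -4 - 1*(-5)))*f(-13) = -82/3*(-34) = 2788/3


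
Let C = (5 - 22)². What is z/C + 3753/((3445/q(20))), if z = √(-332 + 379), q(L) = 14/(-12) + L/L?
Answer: -1251/6890 + √47/289 ≈ -0.15785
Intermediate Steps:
q(L) = -⅙ (q(L) = 14*(-1/12) + 1 = -7/6 + 1 = -⅙)
z = √47 ≈ 6.8557
C = 289 (C = (-17)² = 289)
z/C + 3753/((3445/q(20))) = √47/289 + 3753/((3445/(-⅙))) = √47*(1/289) + 3753/((3445*(-6))) = √47/289 + 3753/(-20670) = √47/289 + 3753*(-1/20670) = √47/289 - 1251/6890 = -1251/6890 + √47/289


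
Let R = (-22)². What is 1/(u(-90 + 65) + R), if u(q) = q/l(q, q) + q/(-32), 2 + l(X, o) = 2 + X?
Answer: 32/15545 ≈ 0.0020585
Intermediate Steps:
l(X, o) = X (l(X, o) = -2 + (2 + X) = X)
R = 484
u(q) = 1 - q/32 (u(q) = q/q + q/(-32) = 1 + q*(-1/32) = 1 - q/32)
1/(u(-90 + 65) + R) = 1/((1 - (-90 + 65)/32) + 484) = 1/((1 - 1/32*(-25)) + 484) = 1/((1 + 25/32) + 484) = 1/(57/32 + 484) = 1/(15545/32) = 32/15545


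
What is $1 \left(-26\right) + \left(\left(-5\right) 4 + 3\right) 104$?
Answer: $-1794$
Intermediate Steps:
$1 \left(-26\right) + \left(\left(-5\right) 4 + 3\right) 104 = -26 + \left(-20 + 3\right) 104 = -26 - 1768 = -1794$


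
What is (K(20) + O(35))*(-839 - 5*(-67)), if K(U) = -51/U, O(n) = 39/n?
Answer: 3618/5 ≈ 723.60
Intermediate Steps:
(K(20) + O(35))*(-839 - 5*(-67)) = (-51/20 + 39/35)*(-839 - 5*(-67)) = (-51*1/20 + 39*(1/35))*(-839 + 335) = (-51/20 + 39/35)*(-504) = -201/140*(-504) = 3618/5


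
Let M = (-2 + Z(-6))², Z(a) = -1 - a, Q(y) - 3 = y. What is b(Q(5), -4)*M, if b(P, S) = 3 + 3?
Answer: 54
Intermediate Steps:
Q(y) = 3 + y
b(P, S) = 6
M = 9 (M = (-2 + (-1 - 1*(-6)))² = (-2 + (-1 + 6))² = (-2 + 5)² = 3² = 9)
b(Q(5), -4)*M = 6*9 = 54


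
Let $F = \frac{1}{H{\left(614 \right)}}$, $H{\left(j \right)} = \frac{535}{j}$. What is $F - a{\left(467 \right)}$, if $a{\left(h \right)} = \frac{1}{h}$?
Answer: $\frac{286203}{249845} \approx 1.1455$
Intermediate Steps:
$F = \frac{614}{535}$ ($F = \frac{1}{535 \cdot \frac{1}{614}} = \frac{1}{\frac{535}{614}} = \frac{614}{535} \approx 1.1477$)
$F - a{\left(467 \right)} = \frac{614}{535} - \frac{1}{467} = \frac{286203}{249845}$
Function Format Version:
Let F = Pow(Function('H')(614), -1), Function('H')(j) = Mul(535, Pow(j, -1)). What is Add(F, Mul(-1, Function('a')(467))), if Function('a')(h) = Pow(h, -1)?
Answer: Rational(286203, 249845) ≈ 1.1455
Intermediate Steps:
F = Rational(614, 535) (F = Pow(Mul(535, Pow(614, -1)), -1) = Pow(Mul(535, Rational(1, 614)), -1) = Pow(Rational(535, 614), -1) = Rational(614, 535) ≈ 1.1477)
Add(F, Mul(-1, Function('a')(467))) = Add(Rational(614, 535), Mul(-1, Pow(467, -1))) = Add(Rational(614, 535), Mul(-1, Rational(1, 467))) = Add(Rational(614, 535), Rational(-1, 467)) = Rational(286203, 249845)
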